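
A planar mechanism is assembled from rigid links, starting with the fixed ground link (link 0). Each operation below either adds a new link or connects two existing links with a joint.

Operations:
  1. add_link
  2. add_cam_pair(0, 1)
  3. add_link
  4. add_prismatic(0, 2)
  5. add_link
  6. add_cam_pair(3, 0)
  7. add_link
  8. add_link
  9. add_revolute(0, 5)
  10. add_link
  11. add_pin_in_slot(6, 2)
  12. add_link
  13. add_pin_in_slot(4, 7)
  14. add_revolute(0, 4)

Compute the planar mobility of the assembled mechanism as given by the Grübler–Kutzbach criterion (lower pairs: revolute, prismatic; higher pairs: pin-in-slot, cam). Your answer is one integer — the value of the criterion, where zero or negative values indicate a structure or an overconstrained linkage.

(L,J1,J2)=(1,0,0); link0 fixed
link1: (2,0,0)
C 0-1 [J2]: (2,0,1)
link2: (3,0,1)
P 0-2 [J1]: (3,1,1)
link3: (4,1,1)
C 3-0 [J2]: (4,1,2)
link4: (5,1,2)
link5: (6,1,2)
R 0-5 [J1]: (6,2,2)
link6: (7,2,2)
PS 6-2 [J2]: (7,2,3)
link7: (8,2,3)
PS 4-7 [J2]: (8,2,4)
R 0-4 [J1]: (8,3,4)
Grübler: 3·7 − 2·3 − 4 = 11

M = 11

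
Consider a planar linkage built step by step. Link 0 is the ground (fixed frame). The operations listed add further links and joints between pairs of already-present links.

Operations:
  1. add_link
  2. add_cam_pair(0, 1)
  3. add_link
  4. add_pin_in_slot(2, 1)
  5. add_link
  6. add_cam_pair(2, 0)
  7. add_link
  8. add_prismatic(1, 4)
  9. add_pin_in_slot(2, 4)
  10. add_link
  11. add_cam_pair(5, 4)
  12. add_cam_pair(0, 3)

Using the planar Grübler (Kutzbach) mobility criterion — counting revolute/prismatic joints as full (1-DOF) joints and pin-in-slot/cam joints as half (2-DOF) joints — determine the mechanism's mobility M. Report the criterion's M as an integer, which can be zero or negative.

M = 7

(L,J1,J2)=(1,0,0); link0 fixed
link1: (2,0,0)
C 0-1 [J2]: (2,0,1)
link2: (3,0,1)
PS 2-1 [J2]: (3,0,2)
link3: (4,0,2)
C 2-0 [J2]: (4,0,3)
link4: (5,0,3)
P 1-4 [J1]: (5,1,3)
PS 2-4 [J2]: (5,1,4)
link5: (6,1,4)
C 5-4 [J2]: (6,1,5)
C 0-3 [J2]: (6,1,6)
Grübler: 3·5 − 2·1 − 6 = 7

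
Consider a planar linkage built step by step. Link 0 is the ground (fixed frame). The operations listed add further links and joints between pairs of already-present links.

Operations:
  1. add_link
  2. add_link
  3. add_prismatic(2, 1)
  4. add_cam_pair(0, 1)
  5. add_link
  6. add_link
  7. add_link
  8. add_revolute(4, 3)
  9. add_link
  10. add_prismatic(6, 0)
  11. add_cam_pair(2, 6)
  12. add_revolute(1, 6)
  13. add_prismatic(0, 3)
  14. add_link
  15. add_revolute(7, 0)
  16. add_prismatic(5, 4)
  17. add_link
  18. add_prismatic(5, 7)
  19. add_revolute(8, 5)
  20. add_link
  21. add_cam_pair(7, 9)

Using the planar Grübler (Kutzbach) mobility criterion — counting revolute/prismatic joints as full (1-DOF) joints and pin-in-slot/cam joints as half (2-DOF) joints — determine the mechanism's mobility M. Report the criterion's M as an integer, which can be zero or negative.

M = 6

ground; <1,0,0>
#1 <2,0,0>
#2 <3,0,0>
P:2↔1 J1 <3,1,0>
C:0↔1 J2 <3,1,1>
#3 <4,1,1>
#4 <5,1,1>
#5 <6,1,1>
R:4↔3 J1 <6,2,1>
#6 <7,2,1>
P:6↔0 J1 <7,3,1>
C:2↔6 J2 <7,3,2>
R:1↔6 J1 <7,4,2>
P:0↔3 J1 <7,5,2>
#7 <8,5,2>
R:7↔0 J1 <8,6,2>
P:5↔4 J1 <8,7,2>
#8 <9,7,2>
P:5↔7 J1 <9,8,2>
R:8↔5 J1 <9,9,2>
#9 <10,9,2>
C:7↔9 J2 <10,9,3>
3×9 − 2×9 − 1×3 = 6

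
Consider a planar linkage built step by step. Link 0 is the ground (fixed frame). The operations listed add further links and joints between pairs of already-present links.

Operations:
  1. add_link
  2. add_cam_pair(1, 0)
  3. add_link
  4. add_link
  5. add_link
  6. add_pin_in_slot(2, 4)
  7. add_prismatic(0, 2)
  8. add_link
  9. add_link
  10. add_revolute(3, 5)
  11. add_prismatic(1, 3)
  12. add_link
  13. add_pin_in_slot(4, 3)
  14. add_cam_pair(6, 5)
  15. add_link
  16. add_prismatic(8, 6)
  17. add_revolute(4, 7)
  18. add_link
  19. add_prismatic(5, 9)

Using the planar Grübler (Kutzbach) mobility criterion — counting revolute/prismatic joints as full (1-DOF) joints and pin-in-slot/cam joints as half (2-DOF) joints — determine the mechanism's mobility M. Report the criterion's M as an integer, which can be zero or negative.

M = 11

ground; <1,0,0>
#1 <2,0,0>
C:1↔0 J2 <2,0,1>
#2 <3,0,1>
#3 <4,0,1>
#4 <5,0,1>
PS:2↔4 J2 <5,0,2>
P:0↔2 J1 <5,1,2>
#5 <6,1,2>
#6 <7,1,2>
R:3↔5 J1 <7,2,2>
P:1↔3 J1 <7,3,2>
#7 <8,3,2>
PS:4↔3 J2 <8,3,3>
C:6↔5 J2 <8,3,4>
#8 <9,3,4>
P:8↔6 J1 <9,4,4>
R:4↔7 J1 <9,5,4>
#9 <10,5,4>
P:5↔9 J1 <10,6,4>
3×9 − 2×6 − 1×4 = 11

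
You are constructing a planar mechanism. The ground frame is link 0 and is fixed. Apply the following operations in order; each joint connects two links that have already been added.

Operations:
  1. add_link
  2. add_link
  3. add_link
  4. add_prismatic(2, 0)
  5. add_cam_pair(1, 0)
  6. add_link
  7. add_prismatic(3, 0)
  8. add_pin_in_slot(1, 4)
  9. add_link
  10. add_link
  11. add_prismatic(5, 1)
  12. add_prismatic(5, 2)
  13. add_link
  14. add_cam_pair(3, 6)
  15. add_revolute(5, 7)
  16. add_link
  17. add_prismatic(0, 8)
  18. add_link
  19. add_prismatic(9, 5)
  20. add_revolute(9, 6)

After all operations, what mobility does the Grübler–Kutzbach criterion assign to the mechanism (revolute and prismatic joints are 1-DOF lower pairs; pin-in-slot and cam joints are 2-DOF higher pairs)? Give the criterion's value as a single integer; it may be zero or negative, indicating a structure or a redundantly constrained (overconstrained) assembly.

(L,J1,J2)=(1,0,0); link0 fixed
link1: (2,0,0)
link2: (3,0,0)
link3: (4,0,0)
P 2-0 [J1]: (4,1,0)
C 1-0 [J2]: (4,1,1)
link4: (5,1,1)
P 3-0 [J1]: (5,2,1)
PS 1-4 [J2]: (5,2,2)
link5: (6,2,2)
link6: (7,2,2)
P 5-1 [J1]: (7,3,2)
P 5-2 [J1]: (7,4,2)
link7: (8,4,2)
C 3-6 [J2]: (8,4,3)
R 5-7 [J1]: (8,5,3)
link8: (9,5,3)
P 0-8 [J1]: (9,6,3)
link9: (10,6,3)
P 9-5 [J1]: (10,7,3)
R 9-6 [J1]: (10,8,3)
Grübler: 3·9 − 2·8 − 3 = 8

M = 8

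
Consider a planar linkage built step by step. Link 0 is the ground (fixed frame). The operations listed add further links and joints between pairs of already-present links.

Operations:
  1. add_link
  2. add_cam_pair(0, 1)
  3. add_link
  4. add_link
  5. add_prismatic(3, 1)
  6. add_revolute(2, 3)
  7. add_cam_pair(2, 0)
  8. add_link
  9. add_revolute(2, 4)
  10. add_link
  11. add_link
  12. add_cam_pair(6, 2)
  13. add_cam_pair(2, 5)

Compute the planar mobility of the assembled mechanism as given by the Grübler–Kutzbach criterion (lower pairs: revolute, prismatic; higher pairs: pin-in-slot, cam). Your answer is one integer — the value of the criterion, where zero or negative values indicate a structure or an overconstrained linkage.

L=1 J1=0 J2=0
add link → L=2 J1=0 J2=0
C@0,1 dof=2 J2 → L=2 J1=0 J2=1
add link → L=3 J1=0 J2=1
add link → L=4 J1=0 J2=1
P@3,1 dof=1 J1 → L=4 J1=1 J2=1
R@2,3 dof=1 J1 → L=4 J1=2 J2=1
C@2,0 dof=2 J2 → L=4 J1=2 J2=2
add link → L=5 J1=2 J2=2
R@2,4 dof=1 J1 → L=5 J1=3 J2=2
add link → L=6 J1=3 J2=2
add link → L=7 J1=3 J2=2
C@6,2 dof=2 J2 → L=7 J1=3 J2=3
C@2,5 dof=2 J2 → L=7 J1=3 J2=4
M=3(L−1)−2J1−J2=3·6−2·3−4=8

M = 8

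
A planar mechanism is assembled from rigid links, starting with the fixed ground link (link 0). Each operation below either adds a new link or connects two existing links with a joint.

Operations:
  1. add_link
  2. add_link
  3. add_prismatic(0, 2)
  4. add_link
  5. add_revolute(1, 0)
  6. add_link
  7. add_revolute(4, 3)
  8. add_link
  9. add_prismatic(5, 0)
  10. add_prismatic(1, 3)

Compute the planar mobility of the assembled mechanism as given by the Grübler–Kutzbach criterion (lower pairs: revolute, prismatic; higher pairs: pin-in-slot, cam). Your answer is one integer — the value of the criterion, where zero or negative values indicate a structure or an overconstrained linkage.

M = 5

L=1 J1=0 J2=0
add link → L=2 J1=0 J2=0
add link → L=3 J1=0 J2=0
P@0,2 dof=1 J1 → L=3 J1=1 J2=0
add link → L=4 J1=1 J2=0
R@1,0 dof=1 J1 → L=4 J1=2 J2=0
add link → L=5 J1=2 J2=0
R@4,3 dof=1 J1 → L=5 J1=3 J2=0
add link → L=6 J1=3 J2=0
P@5,0 dof=1 J1 → L=6 J1=4 J2=0
P@1,3 dof=1 J1 → L=6 J1=5 J2=0
M=3(L−1)−2J1−J2=3·5−2·5−0=5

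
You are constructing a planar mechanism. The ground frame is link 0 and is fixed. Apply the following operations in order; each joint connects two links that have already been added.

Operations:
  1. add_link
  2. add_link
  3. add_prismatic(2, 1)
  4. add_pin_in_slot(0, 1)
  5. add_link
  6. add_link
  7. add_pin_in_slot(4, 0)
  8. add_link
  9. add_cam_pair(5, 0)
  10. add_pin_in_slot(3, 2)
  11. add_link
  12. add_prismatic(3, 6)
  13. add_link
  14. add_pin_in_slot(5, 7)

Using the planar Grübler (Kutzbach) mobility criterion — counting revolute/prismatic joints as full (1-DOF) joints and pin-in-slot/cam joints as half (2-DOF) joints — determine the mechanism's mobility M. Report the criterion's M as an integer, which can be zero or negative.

(L,J1,J2)=(1,0,0); link0 fixed
link1: (2,0,0)
link2: (3,0,0)
P 2-1 [J1]: (3,1,0)
PS 0-1 [J2]: (3,1,1)
link3: (4,1,1)
link4: (5,1,1)
PS 4-0 [J2]: (5,1,2)
link5: (6,1,2)
C 5-0 [J2]: (6,1,3)
PS 3-2 [J2]: (6,1,4)
link6: (7,1,4)
P 3-6 [J1]: (7,2,4)
link7: (8,2,4)
PS 5-7 [J2]: (8,2,5)
Grübler: 3·7 − 2·2 − 5 = 12

M = 12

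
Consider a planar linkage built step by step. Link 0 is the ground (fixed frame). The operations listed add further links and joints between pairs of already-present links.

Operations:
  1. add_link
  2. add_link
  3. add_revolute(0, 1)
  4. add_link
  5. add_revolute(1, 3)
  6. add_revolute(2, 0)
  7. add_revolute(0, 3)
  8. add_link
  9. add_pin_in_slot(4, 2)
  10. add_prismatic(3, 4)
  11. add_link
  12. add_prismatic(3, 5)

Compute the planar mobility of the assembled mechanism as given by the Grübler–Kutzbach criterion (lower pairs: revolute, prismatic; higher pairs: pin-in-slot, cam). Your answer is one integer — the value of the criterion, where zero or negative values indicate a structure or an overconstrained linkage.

L=1 J1=0 J2=0
add link → L=2 J1=0 J2=0
add link → L=3 J1=0 J2=0
R@0,1 dof=1 J1 → L=3 J1=1 J2=0
add link → L=4 J1=1 J2=0
R@1,3 dof=1 J1 → L=4 J1=2 J2=0
R@2,0 dof=1 J1 → L=4 J1=3 J2=0
R@0,3 dof=1 J1 → L=4 J1=4 J2=0
add link → L=5 J1=4 J2=0
PS@4,2 dof=2 J2 → L=5 J1=4 J2=1
P@3,4 dof=1 J1 → L=5 J1=5 J2=1
add link → L=6 J1=5 J2=1
P@3,5 dof=1 J1 → L=6 J1=6 J2=1
M=3(L−1)−2J1−J2=3·5−2·6−1=2

M = 2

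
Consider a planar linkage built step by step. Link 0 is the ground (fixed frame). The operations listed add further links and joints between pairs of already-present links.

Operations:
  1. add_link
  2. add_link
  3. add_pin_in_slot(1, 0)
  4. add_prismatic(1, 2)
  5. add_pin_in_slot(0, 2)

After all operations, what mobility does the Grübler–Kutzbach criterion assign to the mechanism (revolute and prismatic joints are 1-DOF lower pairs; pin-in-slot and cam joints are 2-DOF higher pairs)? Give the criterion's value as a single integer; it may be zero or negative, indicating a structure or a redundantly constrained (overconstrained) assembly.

(L,J1,J2)=(1,0,0); link0 fixed
link1: (2,0,0)
link2: (3,0,0)
PS 1-0 [J2]: (3,0,1)
P 1-2 [J1]: (3,1,1)
PS 0-2 [J2]: (3,1,2)
Grübler: 3·2 − 2·1 − 2 = 2

M = 2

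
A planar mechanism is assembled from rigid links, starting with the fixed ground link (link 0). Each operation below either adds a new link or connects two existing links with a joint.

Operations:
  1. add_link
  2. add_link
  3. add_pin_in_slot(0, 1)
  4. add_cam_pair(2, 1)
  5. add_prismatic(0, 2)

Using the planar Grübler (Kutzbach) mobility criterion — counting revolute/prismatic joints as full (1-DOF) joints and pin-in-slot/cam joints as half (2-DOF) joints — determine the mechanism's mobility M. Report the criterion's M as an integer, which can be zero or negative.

(L,J1,J2)=(1,0,0); link0 fixed
link1: (2,0,0)
link2: (3,0,0)
PS 0-1 [J2]: (3,0,1)
C 2-1 [J2]: (3,0,2)
P 0-2 [J1]: (3,1,2)
Grübler: 3·2 − 2·1 − 2 = 2

M = 2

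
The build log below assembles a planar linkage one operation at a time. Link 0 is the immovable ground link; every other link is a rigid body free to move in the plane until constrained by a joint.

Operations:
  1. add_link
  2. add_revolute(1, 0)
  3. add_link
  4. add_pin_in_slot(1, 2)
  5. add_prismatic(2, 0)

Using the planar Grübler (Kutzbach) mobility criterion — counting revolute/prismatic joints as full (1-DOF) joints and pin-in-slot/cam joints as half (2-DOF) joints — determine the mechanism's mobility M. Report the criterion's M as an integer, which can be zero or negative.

M = 1

(L,J1,J2)=(1,0,0); link0 fixed
link1: (2,0,0)
R 1-0 [J1]: (2,1,0)
link2: (3,1,0)
PS 1-2 [J2]: (3,1,1)
P 2-0 [J1]: (3,2,1)
Grübler: 3·2 − 2·2 − 1 = 1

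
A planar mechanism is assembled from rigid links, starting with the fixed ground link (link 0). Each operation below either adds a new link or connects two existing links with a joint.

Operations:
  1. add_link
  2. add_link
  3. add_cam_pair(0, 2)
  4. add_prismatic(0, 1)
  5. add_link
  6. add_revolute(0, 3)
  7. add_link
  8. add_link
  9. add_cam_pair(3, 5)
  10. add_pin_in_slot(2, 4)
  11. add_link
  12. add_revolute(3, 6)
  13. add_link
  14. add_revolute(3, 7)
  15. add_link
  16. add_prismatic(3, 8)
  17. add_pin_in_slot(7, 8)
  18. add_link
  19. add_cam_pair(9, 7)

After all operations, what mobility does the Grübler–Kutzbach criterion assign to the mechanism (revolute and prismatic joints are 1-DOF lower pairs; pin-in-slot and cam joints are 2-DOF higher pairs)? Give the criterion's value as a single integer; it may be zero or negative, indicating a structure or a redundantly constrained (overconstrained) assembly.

[1;0;0] (link 0 is ground)
L+ [2;0;0]
L+ [3;0;0]
C(0,2)∈J2 [3;0;1]
P(0,1)∈J1 [3;1;1]
L+ [4;1;1]
R(0,3)∈J1 [4;2;1]
L+ [5;2;1]
L+ [6;2;1]
C(3,5)∈J2 [6;2;2]
PS(2,4)∈J2 [6;2;3]
L+ [7;2;3]
R(3,6)∈J1 [7;3;3]
L+ [8;3;3]
R(3,7)∈J1 [8;4;3]
L+ [9;4;3]
P(3,8)∈J1 [9;5;3]
PS(7,8)∈J2 [9;5;4]
L+ [10;5;4]
C(9,7)∈J2 [10;5;5]
mobility = 27 − 10 − 5 = 12

M = 12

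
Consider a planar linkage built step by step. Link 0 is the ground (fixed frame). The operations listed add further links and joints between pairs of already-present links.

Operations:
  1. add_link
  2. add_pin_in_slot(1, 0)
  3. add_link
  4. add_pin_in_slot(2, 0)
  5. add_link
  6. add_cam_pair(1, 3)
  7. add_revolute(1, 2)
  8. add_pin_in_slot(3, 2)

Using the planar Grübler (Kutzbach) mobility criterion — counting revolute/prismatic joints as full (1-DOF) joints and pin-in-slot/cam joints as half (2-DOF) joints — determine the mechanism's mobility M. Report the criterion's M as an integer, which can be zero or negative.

[1;0;0] (link 0 is ground)
L+ [2;0;0]
PS(1,0)∈J2 [2;0;1]
L+ [3;0;1]
PS(2,0)∈J2 [3;0;2]
L+ [4;0;2]
C(1,3)∈J2 [4;0;3]
R(1,2)∈J1 [4;1;3]
PS(3,2)∈J2 [4;1;4]
mobility = 9 − 2 − 4 = 3

M = 3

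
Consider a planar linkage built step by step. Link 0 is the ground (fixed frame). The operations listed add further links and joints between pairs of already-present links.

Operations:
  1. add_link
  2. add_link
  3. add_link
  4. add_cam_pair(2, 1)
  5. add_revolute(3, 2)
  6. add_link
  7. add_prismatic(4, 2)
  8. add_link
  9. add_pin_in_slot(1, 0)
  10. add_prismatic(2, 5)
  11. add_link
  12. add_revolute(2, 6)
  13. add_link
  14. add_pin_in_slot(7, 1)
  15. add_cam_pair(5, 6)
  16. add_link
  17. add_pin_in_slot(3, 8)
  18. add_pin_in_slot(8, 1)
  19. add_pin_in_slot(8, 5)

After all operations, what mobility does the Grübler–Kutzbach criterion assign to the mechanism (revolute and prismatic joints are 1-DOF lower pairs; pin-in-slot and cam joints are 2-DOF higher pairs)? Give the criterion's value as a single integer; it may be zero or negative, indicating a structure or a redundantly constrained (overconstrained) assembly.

L=1 J1=0 J2=0
add link → L=2 J1=0 J2=0
add link → L=3 J1=0 J2=0
add link → L=4 J1=0 J2=0
C@2,1 dof=2 J2 → L=4 J1=0 J2=1
R@3,2 dof=1 J1 → L=4 J1=1 J2=1
add link → L=5 J1=1 J2=1
P@4,2 dof=1 J1 → L=5 J1=2 J2=1
add link → L=6 J1=2 J2=1
PS@1,0 dof=2 J2 → L=6 J1=2 J2=2
P@2,5 dof=1 J1 → L=6 J1=3 J2=2
add link → L=7 J1=3 J2=2
R@2,6 dof=1 J1 → L=7 J1=4 J2=2
add link → L=8 J1=4 J2=2
PS@7,1 dof=2 J2 → L=8 J1=4 J2=3
C@5,6 dof=2 J2 → L=8 J1=4 J2=4
add link → L=9 J1=4 J2=4
PS@3,8 dof=2 J2 → L=9 J1=4 J2=5
PS@8,1 dof=2 J2 → L=9 J1=4 J2=6
PS@8,5 dof=2 J2 → L=9 J1=4 J2=7
M=3(L−1)−2J1−J2=3·8−2·4−7=9

M = 9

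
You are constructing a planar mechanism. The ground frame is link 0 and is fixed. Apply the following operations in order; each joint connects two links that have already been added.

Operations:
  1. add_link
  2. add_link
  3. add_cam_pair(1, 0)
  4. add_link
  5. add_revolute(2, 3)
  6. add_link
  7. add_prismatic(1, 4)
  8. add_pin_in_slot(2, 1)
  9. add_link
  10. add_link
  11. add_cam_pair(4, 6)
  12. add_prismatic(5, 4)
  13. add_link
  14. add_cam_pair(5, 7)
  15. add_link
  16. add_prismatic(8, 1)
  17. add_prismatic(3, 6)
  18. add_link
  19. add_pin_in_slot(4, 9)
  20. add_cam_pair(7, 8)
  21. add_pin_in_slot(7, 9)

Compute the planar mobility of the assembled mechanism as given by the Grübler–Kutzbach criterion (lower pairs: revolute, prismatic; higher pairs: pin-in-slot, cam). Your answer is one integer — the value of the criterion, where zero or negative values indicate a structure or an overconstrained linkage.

link 0 = ground. State L|J1|J2 = 1|0|0
+link1  2|0|0
+link2  3|0|0
C(1,0) f=2→J2  3|0|1
+link3  4|0|1
R(2,3) f=1→J1  4|1|1
+link4  5|1|1
P(1,4) f=1→J1  5|2|1
PS(2,1) f=2→J2  5|2|2
+link5  6|2|2
+link6  7|2|2
C(4,6) f=2→J2  7|2|3
P(5,4) f=1→J1  7|3|3
+link7  8|3|3
C(5,7) f=2→J2  8|3|4
+link8  9|3|4
P(8,1) f=1→J1  9|4|4
P(3,6) f=1→J1  9|5|4
+link9  10|5|4
PS(4,9) f=2→J2  10|5|5
C(7,8) f=2→J2  10|5|6
PS(7,9) f=2→J2  10|5|7
M = 3(10−1)−2·5−7 = 27−10−7 = 10

M = 10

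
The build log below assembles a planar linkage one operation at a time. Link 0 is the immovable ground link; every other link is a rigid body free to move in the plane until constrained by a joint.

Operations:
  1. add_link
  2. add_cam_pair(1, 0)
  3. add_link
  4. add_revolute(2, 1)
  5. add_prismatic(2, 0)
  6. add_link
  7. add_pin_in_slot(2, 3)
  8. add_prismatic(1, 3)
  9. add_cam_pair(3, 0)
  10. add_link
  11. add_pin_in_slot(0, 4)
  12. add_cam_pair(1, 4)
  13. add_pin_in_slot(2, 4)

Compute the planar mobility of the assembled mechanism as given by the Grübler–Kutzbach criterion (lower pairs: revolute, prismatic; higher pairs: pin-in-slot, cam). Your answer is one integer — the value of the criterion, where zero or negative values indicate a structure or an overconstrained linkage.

L=1 J1=0 J2=0
add link → L=2 J1=0 J2=0
C@1,0 dof=2 J2 → L=2 J1=0 J2=1
add link → L=3 J1=0 J2=1
R@2,1 dof=1 J1 → L=3 J1=1 J2=1
P@2,0 dof=1 J1 → L=3 J1=2 J2=1
add link → L=4 J1=2 J2=1
PS@2,3 dof=2 J2 → L=4 J1=2 J2=2
P@1,3 dof=1 J1 → L=4 J1=3 J2=2
C@3,0 dof=2 J2 → L=4 J1=3 J2=3
add link → L=5 J1=3 J2=3
PS@0,4 dof=2 J2 → L=5 J1=3 J2=4
C@1,4 dof=2 J2 → L=5 J1=3 J2=5
PS@2,4 dof=2 J2 → L=5 J1=3 J2=6
M=3(L−1)−2J1−J2=3·4−2·3−6=0

M = 0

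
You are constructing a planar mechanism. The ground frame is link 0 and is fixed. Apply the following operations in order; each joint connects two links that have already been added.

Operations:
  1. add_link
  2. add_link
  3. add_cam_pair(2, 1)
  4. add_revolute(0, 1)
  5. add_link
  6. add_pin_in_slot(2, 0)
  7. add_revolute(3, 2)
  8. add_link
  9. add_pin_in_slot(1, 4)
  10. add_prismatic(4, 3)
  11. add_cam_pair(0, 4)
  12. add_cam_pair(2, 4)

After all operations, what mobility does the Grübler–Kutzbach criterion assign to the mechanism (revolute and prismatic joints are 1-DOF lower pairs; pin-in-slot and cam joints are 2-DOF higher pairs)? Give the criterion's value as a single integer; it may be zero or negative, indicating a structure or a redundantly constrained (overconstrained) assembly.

link 0 = ground. State L|J1|J2 = 1|0|0
+link1  2|0|0
+link2  3|0|0
C(2,1) f=2→J2  3|0|1
R(0,1) f=1→J1  3|1|1
+link3  4|1|1
PS(2,0) f=2→J2  4|1|2
R(3,2) f=1→J1  4|2|2
+link4  5|2|2
PS(1,4) f=2→J2  5|2|3
P(4,3) f=1→J1  5|3|3
C(0,4) f=2→J2  5|3|4
C(2,4) f=2→J2  5|3|5
M = 3(5−1)−2·3−5 = 12−6−5 = 1

M = 1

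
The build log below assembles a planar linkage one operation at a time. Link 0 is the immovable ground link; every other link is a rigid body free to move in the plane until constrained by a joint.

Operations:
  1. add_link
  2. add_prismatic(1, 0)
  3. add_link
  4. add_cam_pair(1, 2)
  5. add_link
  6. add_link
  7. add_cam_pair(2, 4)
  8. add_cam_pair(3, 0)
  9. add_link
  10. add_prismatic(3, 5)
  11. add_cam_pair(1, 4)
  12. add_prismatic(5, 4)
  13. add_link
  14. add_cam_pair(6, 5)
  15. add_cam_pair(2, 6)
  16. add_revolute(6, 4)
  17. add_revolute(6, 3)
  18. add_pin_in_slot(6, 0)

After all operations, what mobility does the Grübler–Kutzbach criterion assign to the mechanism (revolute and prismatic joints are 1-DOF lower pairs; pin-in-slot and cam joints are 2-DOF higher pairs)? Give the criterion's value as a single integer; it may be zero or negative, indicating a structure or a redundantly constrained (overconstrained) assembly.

link 0 = ground. State L|J1|J2 = 1|0|0
+link1  2|0|0
P(1,0) f=1→J1  2|1|0
+link2  3|1|0
C(1,2) f=2→J2  3|1|1
+link3  4|1|1
+link4  5|1|1
C(2,4) f=2→J2  5|1|2
C(3,0) f=2→J2  5|1|3
+link5  6|1|3
P(3,5) f=1→J1  6|2|3
C(1,4) f=2→J2  6|2|4
P(5,4) f=1→J1  6|3|4
+link6  7|3|4
C(6,5) f=2→J2  7|3|5
C(2,6) f=2→J2  7|3|6
R(6,4) f=1→J1  7|4|6
R(6,3) f=1→J1  7|5|6
PS(6,0) f=2→J2  7|5|7
M = 3(7−1)−2·5−7 = 18−10−7 = 1

M = 1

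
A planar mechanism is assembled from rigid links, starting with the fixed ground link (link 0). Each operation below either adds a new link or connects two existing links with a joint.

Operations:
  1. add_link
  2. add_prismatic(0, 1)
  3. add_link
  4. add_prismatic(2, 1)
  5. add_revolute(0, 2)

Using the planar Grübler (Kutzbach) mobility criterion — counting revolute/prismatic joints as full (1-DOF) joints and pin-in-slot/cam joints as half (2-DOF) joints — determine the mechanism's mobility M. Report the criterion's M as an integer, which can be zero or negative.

M = 0

link 0 = ground. State L|J1|J2 = 1|0|0
+link1  2|0|0
P(0,1) f=1→J1  2|1|0
+link2  3|1|0
P(2,1) f=1→J1  3|2|0
R(0,2) f=1→J1  3|3|0
M = 3(3−1)−2·3−0 = 6−6−0 = 0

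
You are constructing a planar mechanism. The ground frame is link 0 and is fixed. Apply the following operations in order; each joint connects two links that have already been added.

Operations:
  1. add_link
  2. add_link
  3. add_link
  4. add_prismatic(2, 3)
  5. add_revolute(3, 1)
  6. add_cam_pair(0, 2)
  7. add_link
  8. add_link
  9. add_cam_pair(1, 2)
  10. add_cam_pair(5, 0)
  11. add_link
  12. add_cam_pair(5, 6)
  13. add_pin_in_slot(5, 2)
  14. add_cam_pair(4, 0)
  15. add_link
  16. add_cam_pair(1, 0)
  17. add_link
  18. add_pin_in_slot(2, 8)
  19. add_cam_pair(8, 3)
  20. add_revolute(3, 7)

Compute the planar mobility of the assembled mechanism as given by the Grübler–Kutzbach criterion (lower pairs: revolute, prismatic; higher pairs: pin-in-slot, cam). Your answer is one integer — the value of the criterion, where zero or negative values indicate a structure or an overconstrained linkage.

M = 9

[1;0;0] (link 0 is ground)
L+ [2;0;0]
L+ [3;0;0]
L+ [4;0;0]
P(2,3)∈J1 [4;1;0]
R(3,1)∈J1 [4;2;0]
C(0,2)∈J2 [4;2;1]
L+ [5;2;1]
L+ [6;2;1]
C(1,2)∈J2 [6;2;2]
C(5,0)∈J2 [6;2;3]
L+ [7;2;3]
C(5,6)∈J2 [7;2;4]
PS(5,2)∈J2 [7;2;5]
C(4,0)∈J2 [7;2;6]
L+ [8;2;6]
C(1,0)∈J2 [8;2;7]
L+ [9;2;7]
PS(2,8)∈J2 [9;2;8]
C(8,3)∈J2 [9;2;9]
R(3,7)∈J1 [9;3;9]
mobility = 24 − 6 − 9 = 9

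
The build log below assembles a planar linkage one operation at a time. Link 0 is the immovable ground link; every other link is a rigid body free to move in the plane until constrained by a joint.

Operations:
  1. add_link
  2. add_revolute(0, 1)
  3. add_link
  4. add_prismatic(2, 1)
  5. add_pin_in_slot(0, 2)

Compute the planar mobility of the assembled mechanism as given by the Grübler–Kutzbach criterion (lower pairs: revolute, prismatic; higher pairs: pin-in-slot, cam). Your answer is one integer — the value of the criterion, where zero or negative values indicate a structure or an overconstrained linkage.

[1;0;0] (link 0 is ground)
L+ [2;0;0]
R(0,1)∈J1 [2;1;0]
L+ [3;1;0]
P(2,1)∈J1 [3;2;0]
PS(0,2)∈J2 [3;2;1]
mobility = 6 − 4 − 1 = 1

M = 1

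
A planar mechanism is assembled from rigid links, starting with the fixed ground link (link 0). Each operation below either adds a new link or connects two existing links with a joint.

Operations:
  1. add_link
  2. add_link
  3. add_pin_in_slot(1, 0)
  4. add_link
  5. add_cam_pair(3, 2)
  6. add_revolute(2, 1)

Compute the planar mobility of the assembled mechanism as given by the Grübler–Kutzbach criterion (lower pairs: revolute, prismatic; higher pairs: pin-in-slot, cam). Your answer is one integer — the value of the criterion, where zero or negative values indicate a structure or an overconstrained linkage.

[1;0;0] (link 0 is ground)
L+ [2;0;0]
L+ [3;0;0]
PS(1,0)∈J2 [3;0;1]
L+ [4;0;1]
C(3,2)∈J2 [4;0;2]
R(2,1)∈J1 [4;1;2]
mobility = 9 − 2 − 2 = 5

M = 5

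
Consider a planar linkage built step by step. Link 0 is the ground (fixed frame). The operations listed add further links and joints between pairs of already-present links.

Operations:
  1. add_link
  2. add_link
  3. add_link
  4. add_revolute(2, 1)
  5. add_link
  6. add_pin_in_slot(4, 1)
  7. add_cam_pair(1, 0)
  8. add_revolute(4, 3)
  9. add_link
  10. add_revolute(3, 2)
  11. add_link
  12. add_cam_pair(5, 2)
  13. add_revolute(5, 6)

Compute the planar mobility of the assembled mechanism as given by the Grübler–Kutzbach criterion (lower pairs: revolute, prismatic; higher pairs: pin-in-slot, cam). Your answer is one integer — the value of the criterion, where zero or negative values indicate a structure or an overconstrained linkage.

[1;0;0] (link 0 is ground)
L+ [2;0;0]
L+ [3;0;0]
L+ [4;0;0]
R(2,1)∈J1 [4;1;0]
L+ [5;1;0]
PS(4,1)∈J2 [5;1;1]
C(1,0)∈J2 [5;1;2]
R(4,3)∈J1 [5;2;2]
L+ [6;2;2]
R(3,2)∈J1 [6;3;2]
L+ [7;3;2]
C(5,2)∈J2 [7;3;3]
R(5,6)∈J1 [7;4;3]
mobility = 18 − 8 − 3 = 7

M = 7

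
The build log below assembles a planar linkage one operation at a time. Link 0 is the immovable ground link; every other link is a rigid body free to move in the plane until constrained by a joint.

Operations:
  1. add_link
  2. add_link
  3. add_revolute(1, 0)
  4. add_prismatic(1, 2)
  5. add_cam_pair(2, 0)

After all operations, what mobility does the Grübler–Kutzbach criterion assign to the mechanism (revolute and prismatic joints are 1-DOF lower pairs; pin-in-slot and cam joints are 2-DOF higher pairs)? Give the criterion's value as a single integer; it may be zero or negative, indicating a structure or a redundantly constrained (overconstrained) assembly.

L=1 J1=0 J2=0
add link → L=2 J1=0 J2=0
add link → L=3 J1=0 J2=0
R@1,0 dof=1 J1 → L=3 J1=1 J2=0
P@1,2 dof=1 J1 → L=3 J1=2 J2=0
C@2,0 dof=2 J2 → L=3 J1=2 J2=1
M=3(L−1)−2J1−J2=3·2−2·2−1=1

M = 1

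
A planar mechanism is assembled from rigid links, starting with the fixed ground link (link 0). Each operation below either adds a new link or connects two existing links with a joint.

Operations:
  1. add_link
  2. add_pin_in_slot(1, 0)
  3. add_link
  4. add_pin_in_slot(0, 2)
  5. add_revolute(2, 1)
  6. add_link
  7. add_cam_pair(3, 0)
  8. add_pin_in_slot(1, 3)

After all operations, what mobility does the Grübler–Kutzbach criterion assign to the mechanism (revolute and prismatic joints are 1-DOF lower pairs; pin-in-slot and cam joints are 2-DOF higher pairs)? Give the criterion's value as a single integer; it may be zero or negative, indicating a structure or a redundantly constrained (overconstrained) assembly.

M = 3

ground; <1,0,0>
#1 <2,0,0>
PS:1↔0 J2 <2,0,1>
#2 <3,0,1>
PS:0↔2 J2 <3,0,2>
R:2↔1 J1 <3,1,2>
#3 <4,1,2>
C:3↔0 J2 <4,1,3>
PS:1↔3 J2 <4,1,4>
3×3 − 2×1 − 1×4 = 3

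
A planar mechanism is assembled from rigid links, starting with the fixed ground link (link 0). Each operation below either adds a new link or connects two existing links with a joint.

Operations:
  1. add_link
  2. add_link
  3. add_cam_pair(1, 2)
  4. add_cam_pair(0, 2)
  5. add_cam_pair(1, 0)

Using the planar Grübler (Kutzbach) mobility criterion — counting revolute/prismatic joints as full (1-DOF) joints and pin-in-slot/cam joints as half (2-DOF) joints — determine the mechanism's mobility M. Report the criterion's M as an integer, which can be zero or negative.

M = 3

link 0 = ground. State L|J1|J2 = 1|0|0
+link1  2|0|0
+link2  3|0|0
C(1,2) f=2→J2  3|0|1
C(0,2) f=2→J2  3|0|2
C(1,0) f=2→J2  3|0|3
M = 3(3−1)−2·0−3 = 6−0−3 = 3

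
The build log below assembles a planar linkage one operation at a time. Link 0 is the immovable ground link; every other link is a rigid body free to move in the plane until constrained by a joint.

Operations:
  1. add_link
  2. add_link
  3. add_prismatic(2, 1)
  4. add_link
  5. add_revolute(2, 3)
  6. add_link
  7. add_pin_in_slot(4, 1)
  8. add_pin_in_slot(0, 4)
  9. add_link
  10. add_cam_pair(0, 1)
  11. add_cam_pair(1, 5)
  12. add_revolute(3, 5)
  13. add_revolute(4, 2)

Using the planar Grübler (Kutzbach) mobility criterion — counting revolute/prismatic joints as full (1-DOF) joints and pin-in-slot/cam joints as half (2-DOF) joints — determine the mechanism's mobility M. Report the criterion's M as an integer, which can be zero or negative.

link 0 = ground. State L|J1|J2 = 1|0|0
+link1  2|0|0
+link2  3|0|0
P(2,1) f=1→J1  3|1|0
+link3  4|1|0
R(2,3) f=1→J1  4|2|0
+link4  5|2|0
PS(4,1) f=2→J2  5|2|1
PS(0,4) f=2→J2  5|2|2
+link5  6|2|2
C(0,1) f=2→J2  6|2|3
C(1,5) f=2→J2  6|2|4
R(3,5) f=1→J1  6|3|4
R(4,2) f=1→J1  6|4|4
M = 3(6−1)−2·4−4 = 15−8−4 = 3

M = 3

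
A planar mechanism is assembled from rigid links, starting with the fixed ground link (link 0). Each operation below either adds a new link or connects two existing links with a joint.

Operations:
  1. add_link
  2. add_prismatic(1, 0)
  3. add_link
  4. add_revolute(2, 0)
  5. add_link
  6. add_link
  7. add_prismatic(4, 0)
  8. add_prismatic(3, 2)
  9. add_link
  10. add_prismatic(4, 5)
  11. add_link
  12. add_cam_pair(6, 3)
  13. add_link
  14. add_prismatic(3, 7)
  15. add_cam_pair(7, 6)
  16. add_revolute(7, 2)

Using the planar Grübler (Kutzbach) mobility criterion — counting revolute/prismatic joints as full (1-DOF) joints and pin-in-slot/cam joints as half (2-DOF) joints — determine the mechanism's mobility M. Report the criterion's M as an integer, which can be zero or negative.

M = 5

L=1 J1=0 J2=0
add link → L=2 J1=0 J2=0
P@1,0 dof=1 J1 → L=2 J1=1 J2=0
add link → L=3 J1=1 J2=0
R@2,0 dof=1 J1 → L=3 J1=2 J2=0
add link → L=4 J1=2 J2=0
add link → L=5 J1=2 J2=0
P@4,0 dof=1 J1 → L=5 J1=3 J2=0
P@3,2 dof=1 J1 → L=5 J1=4 J2=0
add link → L=6 J1=4 J2=0
P@4,5 dof=1 J1 → L=6 J1=5 J2=0
add link → L=7 J1=5 J2=0
C@6,3 dof=2 J2 → L=7 J1=5 J2=1
add link → L=8 J1=5 J2=1
P@3,7 dof=1 J1 → L=8 J1=6 J2=1
C@7,6 dof=2 J2 → L=8 J1=6 J2=2
R@7,2 dof=1 J1 → L=8 J1=7 J2=2
M=3(L−1)−2J1−J2=3·7−2·7−2=5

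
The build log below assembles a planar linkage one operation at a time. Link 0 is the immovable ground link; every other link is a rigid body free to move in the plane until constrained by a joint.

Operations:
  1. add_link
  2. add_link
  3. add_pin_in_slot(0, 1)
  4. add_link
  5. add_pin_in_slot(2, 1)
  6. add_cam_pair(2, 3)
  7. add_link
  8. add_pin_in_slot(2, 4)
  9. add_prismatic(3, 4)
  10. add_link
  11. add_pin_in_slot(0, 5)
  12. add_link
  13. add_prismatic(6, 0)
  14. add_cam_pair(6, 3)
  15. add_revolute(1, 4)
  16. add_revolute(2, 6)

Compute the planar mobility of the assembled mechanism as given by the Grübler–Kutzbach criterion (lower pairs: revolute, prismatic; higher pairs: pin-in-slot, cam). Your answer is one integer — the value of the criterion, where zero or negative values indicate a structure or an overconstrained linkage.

L=1 J1=0 J2=0
add link → L=2 J1=0 J2=0
add link → L=3 J1=0 J2=0
PS@0,1 dof=2 J2 → L=3 J1=0 J2=1
add link → L=4 J1=0 J2=1
PS@2,1 dof=2 J2 → L=4 J1=0 J2=2
C@2,3 dof=2 J2 → L=4 J1=0 J2=3
add link → L=5 J1=0 J2=3
PS@2,4 dof=2 J2 → L=5 J1=0 J2=4
P@3,4 dof=1 J1 → L=5 J1=1 J2=4
add link → L=6 J1=1 J2=4
PS@0,5 dof=2 J2 → L=6 J1=1 J2=5
add link → L=7 J1=1 J2=5
P@6,0 dof=1 J1 → L=7 J1=2 J2=5
C@6,3 dof=2 J2 → L=7 J1=2 J2=6
R@1,4 dof=1 J1 → L=7 J1=3 J2=6
R@2,6 dof=1 J1 → L=7 J1=4 J2=6
M=3(L−1)−2J1−J2=3·6−2·4−6=4

M = 4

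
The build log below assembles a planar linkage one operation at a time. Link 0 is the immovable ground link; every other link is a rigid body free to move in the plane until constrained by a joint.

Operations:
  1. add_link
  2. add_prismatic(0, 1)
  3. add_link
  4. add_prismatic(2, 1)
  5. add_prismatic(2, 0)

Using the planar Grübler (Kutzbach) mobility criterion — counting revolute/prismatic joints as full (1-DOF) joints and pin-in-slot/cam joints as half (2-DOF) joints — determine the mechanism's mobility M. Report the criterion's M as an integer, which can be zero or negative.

M = 0

link 0 = ground. State L|J1|J2 = 1|0|0
+link1  2|0|0
P(0,1) f=1→J1  2|1|0
+link2  3|1|0
P(2,1) f=1→J1  3|2|0
P(2,0) f=1→J1  3|3|0
M = 3(3−1)−2·3−0 = 6−6−0 = 0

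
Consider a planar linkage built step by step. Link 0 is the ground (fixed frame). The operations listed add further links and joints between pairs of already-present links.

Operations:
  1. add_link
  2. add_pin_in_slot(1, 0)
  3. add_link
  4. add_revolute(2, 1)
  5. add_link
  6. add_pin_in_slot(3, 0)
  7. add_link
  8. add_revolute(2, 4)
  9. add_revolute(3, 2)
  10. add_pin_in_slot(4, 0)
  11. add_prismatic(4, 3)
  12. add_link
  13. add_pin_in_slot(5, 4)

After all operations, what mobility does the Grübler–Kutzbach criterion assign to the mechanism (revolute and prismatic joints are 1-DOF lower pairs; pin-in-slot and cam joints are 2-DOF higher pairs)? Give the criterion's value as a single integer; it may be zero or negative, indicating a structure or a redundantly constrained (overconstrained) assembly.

M = 3

[1;0;0] (link 0 is ground)
L+ [2;0;0]
PS(1,0)∈J2 [2;0;1]
L+ [3;0;1]
R(2,1)∈J1 [3;1;1]
L+ [4;1;1]
PS(3,0)∈J2 [4;1;2]
L+ [5;1;2]
R(2,4)∈J1 [5;2;2]
R(3,2)∈J1 [5;3;2]
PS(4,0)∈J2 [5;3;3]
P(4,3)∈J1 [5;4;3]
L+ [6;4;3]
PS(5,4)∈J2 [6;4;4]
mobility = 15 − 8 − 4 = 3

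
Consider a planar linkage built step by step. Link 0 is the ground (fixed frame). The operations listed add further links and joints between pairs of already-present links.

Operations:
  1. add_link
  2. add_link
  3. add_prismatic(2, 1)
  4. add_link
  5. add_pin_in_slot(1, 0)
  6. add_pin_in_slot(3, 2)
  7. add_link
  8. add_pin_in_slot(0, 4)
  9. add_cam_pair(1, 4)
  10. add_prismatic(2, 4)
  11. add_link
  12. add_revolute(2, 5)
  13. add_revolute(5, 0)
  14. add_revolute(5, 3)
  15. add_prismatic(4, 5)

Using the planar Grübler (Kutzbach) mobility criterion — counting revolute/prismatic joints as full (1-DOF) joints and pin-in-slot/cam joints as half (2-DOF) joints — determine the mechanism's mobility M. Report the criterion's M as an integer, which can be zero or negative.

[1;0;0] (link 0 is ground)
L+ [2;0;0]
L+ [3;0;0]
P(2,1)∈J1 [3;1;0]
L+ [4;1;0]
PS(1,0)∈J2 [4;1;1]
PS(3,2)∈J2 [4;1;2]
L+ [5;1;2]
PS(0,4)∈J2 [5;1;3]
C(1,4)∈J2 [5;1;4]
P(2,4)∈J1 [5;2;4]
L+ [6;2;4]
R(2,5)∈J1 [6;3;4]
R(5,0)∈J1 [6;4;4]
R(5,3)∈J1 [6;5;4]
P(4,5)∈J1 [6;6;4]
mobility = 15 − 12 − 4 = -1

M = -1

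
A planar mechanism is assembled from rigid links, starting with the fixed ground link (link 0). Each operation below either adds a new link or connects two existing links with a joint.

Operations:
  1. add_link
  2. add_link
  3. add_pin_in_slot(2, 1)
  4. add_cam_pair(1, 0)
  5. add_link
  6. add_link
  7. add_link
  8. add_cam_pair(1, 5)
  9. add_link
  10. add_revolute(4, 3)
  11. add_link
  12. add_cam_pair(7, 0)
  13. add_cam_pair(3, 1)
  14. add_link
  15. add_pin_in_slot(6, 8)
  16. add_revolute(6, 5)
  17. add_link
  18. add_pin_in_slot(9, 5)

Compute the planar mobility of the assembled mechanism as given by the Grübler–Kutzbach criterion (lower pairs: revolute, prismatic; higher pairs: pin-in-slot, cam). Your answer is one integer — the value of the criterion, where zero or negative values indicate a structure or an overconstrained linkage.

link 0 = ground. State L|J1|J2 = 1|0|0
+link1  2|0|0
+link2  3|0|0
PS(2,1) f=2→J2  3|0|1
C(1,0) f=2→J2  3|0|2
+link3  4|0|2
+link4  5|0|2
+link5  6|0|2
C(1,5) f=2→J2  6|0|3
+link6  7|0|3
R(4,3) f=1→J1  7|1|3
+link7  8|1|3
C(7,0) f=2→J2  8|1|4
C(3,1) f=2→J2  8|1|5
+link8  9|1|5
PS(6,8) f=2→J2  9|1|6
R(6,5) f=1→J1  9|2|6
+link9  10|2|6
PS(9,5) f=2→J2  10|2|7
M = 3(10−1)−2·2−7 = 27−4−7 = 16

M = 16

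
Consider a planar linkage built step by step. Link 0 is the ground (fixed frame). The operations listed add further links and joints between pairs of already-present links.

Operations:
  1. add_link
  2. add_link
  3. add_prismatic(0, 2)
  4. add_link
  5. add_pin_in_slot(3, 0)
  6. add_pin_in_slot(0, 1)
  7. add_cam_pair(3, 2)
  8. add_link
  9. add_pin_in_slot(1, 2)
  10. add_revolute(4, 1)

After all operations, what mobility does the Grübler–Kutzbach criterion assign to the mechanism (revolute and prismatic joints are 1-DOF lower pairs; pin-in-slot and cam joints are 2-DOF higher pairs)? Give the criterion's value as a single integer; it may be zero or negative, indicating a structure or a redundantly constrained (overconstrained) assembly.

link 0 = ground. State L|J1|J2 = 1|0|0
+link1  2|0|0
+link2  3|0|0
P(0,2) f=1→J1  3|1|0
+link3  4|1|0
PS(3,0) f=2→J2  4|1|1
PS(0,1) f=2→J2  4|1|2
C(3,2) f=2→J2  4|1|3
+link4  5|1|3
PS(1,2) f=2→J2  5|1|4
R(4,1) f=1→J1  5|2|4
M = 3(5−1)−2·2−4 = 12−4−4 = 4

M = 4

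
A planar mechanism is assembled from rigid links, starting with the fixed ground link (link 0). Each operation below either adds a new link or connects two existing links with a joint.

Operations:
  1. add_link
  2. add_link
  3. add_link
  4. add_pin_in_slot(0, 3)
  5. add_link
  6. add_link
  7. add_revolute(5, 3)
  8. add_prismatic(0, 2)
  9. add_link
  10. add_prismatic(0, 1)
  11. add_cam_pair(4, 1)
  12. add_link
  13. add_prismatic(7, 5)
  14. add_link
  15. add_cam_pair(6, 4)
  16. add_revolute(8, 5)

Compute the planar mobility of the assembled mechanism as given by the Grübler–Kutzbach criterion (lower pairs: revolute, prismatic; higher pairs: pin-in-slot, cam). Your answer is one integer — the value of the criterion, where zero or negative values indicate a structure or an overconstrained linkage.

ground; <1,0,0>
#1 <2,0,0>
#2 <3,0,0>
#3 <4,0,0>
PS:0↔3 J2 <4,0,1>
#4 <5,0,1>
#5 <6,0,1>
R:5↔3 J1 <6,1,1>
P:0↔2 J1 <6,2,1>
#6 <7,2,1>
P:0↔1 J1 <7,3,1>
C:4↔1 J2 <7,3,2>
#7 <8,3,2>
P:7↔5 J1 <8,4,2>
#8 <9,4,2>
C:6↔4 J2 <9,4,3>
R:8↔5 J1 <9,5,3>
3×8 − 2×5 − 1×3 = 11

M = 11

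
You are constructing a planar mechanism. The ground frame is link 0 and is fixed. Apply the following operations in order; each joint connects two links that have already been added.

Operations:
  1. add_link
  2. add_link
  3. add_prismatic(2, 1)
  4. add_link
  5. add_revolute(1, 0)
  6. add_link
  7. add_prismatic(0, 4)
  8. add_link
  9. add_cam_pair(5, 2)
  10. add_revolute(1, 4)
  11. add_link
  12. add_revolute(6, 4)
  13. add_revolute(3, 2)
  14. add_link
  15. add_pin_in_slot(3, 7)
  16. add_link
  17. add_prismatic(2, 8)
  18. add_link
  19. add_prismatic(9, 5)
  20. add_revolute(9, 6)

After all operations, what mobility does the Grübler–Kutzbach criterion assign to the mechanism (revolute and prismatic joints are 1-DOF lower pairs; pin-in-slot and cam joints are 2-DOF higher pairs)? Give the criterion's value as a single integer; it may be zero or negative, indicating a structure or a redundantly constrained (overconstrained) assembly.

M = 7

(L,J1,J2)=(1,0,0); link0 fixed
link1: (2,0,0)
link2: (3,0,0)
P 2-1 [J1]: (3,1,0)
link3: (4,1,0)
R 1-0 [J1]: (4,2,0)
link4: (5,2,0)
P 0-4 [J1]: (5,3,0)
link5: (6,3,0)
C 5-2 [J2]: (6,3,1)
R 1-4 [J1]: (6,4,1)
link6: (7,4,1)
R 6-4 [J1]: (7,5,1)
R 3-2 [J1]: (7,6,1)
link7: (8,6,1)
PS 3-7 [J2]: (8,6,2)
link8: (9,6,2)
P 2-8 [J1]: (9,7,2)
link9: (10,7,2)
P 9-5 [J1]: (10,8,2)
R 9-6 [J1]: (10,9,2)
Grübler: 3·9 − 2·9 − 2 = 7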